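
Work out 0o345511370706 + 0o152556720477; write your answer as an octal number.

0o520270311405

Add column by column in base 8, right to left:
  6+7 = 5 carry 1
  0+7+1 = 0 carry 1
  7+4+1 = 4 carry 1
  0+0+1 = 1
  7+2 = 1 carry 1
  3+7+1 = 3 carry 1
  1+6+1 = 0 carry 1
  1+5+1 = 7
  5+5 = 2 carry 1
  5+2+1 = 0 carry 1
  4+5+1 = 2 carry 1
  3+1+1 = 5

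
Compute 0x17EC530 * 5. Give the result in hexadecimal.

0x779D9F0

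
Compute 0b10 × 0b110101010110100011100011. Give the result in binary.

Multiply each base-2 digit by 2, carrying:
  1×2 = 2 → write 0 carry 1
  1×2+1 = 3 → write 1 carry 1
  0×2+1 = 1 → write 1
  0×2 = 0 → write 0
  0×2 = 0 → write 0
  1×2 = 2 → write 0 carry 1
  1×2+1 = 3 → write 1 carry 1
  1×2+1 = 3 → write 1 carry 1
  0×2+1 = 1 → write 1
  0×2 = 0 → write 0
  0×2 = 0 → write 0
  1×2 = 2 → write 0 carry 1
  0×2+1 = 1 → write 1
  1×2 = 2 → write 0 carry 1
  1×2+1 = 3 → write 1 carry 1
  0×2+1 = 1 → write 1
  1×2 = 2 → write 0 carry 1
  0×2+1 = 1 → write 1
  1×2 = 2 → write 0 carry 1
  0×2+1 = 1 → write 1
  1×2 = 2 → write 0 carry 1
  0×2+1 = 1 → write 1
  1×2 = 2 → write 0 carry 1
  1×2+1 = 3 → write 1 carry 1
  remaining carry: 1

0b1101010101101000111000110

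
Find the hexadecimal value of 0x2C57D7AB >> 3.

0x58AFAF5

3 bits is not a whole number of base-16 digits; in binary: 101100010101111101011110101011 >> 3 = 101100010101111101011110101.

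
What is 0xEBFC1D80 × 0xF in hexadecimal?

0xDD3C5BA80

Multiply each base-16 digit by 15, carrying:
  0×15 = 0 → write 0
  8×15 = 120 → write 8 carry 7
  D×15+7 = 202 → write A carry 12
  1×15+12 = 27 → write B carry 1
  C×15+1 = 181 → write 5 carry 11
  F×15+11 = 236 → write C carry 14
  B×15+14 = 179 → write 3 carry 11
  E×15+11 = 221 → write D carry 13
  remaining carry: D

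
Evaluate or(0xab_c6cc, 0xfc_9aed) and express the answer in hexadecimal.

0xffdeed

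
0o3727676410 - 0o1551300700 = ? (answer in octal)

0o2156375510

Subtract column by column in base 8:
  0-0 → 0
  1-0 → 1
  4-7 → 5 (borrow)
  6-0-1 → 5
  7-0 → 7
  6-3 → 3
  7-1 → 6
  2-5 → 5 (borrow)
  7-5-1 → 1
  3-1 → 2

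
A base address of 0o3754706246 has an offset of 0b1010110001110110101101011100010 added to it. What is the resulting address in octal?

0o16573563610

0b1010110001110110101101011100010 = 0o12616655342 in octal.
Add column by column in base 8, right to left:
  6+2 = 0 carry 1
  4+4+1 = 1 carry 1
  2+3+1 = 6
  6+5 = 3 carry 1
  0+5+1 = 6
  7+6 = 5 carry 1
  4+6+1 = 3 carry 1
  5+1+1 = 7
  7+6 = 5 carry 1
  3+2+1 = 6
  0+1 = 1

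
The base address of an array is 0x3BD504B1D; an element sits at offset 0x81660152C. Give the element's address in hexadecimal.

0xBD3B06049

Add column by column in base 16, right to left:
  D+C = 9 carry 1
  1+2+1 = 4
  B+5 = 0 carry 1
  4+1+1 = 6
  0+0 = 0
  5+6 = B
  D+6 = 3 carry 1
  B+1+1 = D
  3+8 = B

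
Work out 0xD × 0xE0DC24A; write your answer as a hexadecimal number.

0xB6B2DDC2

Multiply each base-16 digit by 13, carrying:
  A×13 = 130 → write 2 carry 8
  4×13+8 = 60 → write C carry 3
  2×13+3 = 29 → write D carry 1
  C×13+1 = 157 → write D carry 9
  D×13+9 = 178 → write 2 carry 11
  0×13+11 = 11 → write B
  E×13 = 182 → write 6 carry 11
  remaining carry: B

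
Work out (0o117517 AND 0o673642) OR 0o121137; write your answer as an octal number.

0o117517 AND 0o673642 = 0o013402.
Then OR with 0o121137.

0o133537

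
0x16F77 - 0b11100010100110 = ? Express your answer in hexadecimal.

0x136D1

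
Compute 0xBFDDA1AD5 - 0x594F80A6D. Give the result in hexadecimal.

Subtract column by column in base 16:
  5-D → 8 (borrow)
  D-6-1 → 6
  A-A → 0
  1-0 → 1
  A-8 → 2
  D-F → E (borrow)
  D-4-1 → 8
  F-9 → 6
  B-5 → 6

0x668E21068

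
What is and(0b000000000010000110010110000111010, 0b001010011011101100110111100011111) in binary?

0b000000000010000100010110000011010

AND bit by bit (1 only where both bits are 1):
  000000000010000110010110000111010
& 001010011011101100110111100011111
= 000000000010000100010110000011010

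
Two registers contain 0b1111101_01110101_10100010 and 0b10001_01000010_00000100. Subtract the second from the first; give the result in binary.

Subtract column by column in base 2:
  0-0 → 0
  1-0 → 1
  0-1 → 1 (borrow)
  0-0-1 → 1 (borrow)
  0-0-1 → 1 (borrow)
  1-0-1 → 0
  0-0 → 0
  1-0 → 1
  1-0 → 1
  0-1 → 1 (borrow)
  1-0-1 → 0
  0-0 → 0
  1-0 → 1
  1-0 → 1
  1-1 → 0
  0-0 → 0
  1-1 → 0
  0-0 → 0
  1-0 → 1
  1-0 → 1
  1-1 → 0
  1-0 → 1
  1-0 → 1

0b11011000011001110011110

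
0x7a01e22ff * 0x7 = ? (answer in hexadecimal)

0x3560d2f4f9

Multiply each base-16 digit by 7, carrying:
  f×7 = 105 → write 9 carry 6
  f×7+6 = 111 → write f carry 6
  2×7+6 = 20 → write 4 carry 1
  2×7+1 = 15 → write f
  e×7 = 98 → write 2 carry 6
  1×7+6 = 13 → write d
  0×7 = 0 → write 0
  a×7 = 70 → write 6 carry 4
  7×7+4 = 53 → write 5 carry 3
  remaining carry: 3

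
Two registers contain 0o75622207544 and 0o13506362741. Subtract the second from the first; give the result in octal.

Subtract column by column in base 8:
  4-1 → 3
  4-4 → 0
  5-7 → 6 (borrow)
  7-2-1 → 4
  0-6 → 2 (borrow)
  2-3-1 → 6 (borrow)
  2-6-1 → 3 (borrow)
  2-0-1 → 1
  6-5 → 1
  5-3 → 2
  7-1 → 6

0o62113624603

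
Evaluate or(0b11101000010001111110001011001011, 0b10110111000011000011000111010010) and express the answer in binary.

0b11111111010011111111001111011011

OR bit by bit (1 where either bit is 1):
  11101000010001111110001011001011
| 10110111000011000011000111010010
= 11111111010011111111001111011011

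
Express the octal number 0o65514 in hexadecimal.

Each octal digit is 3 bits: 6=110 5=101 5=101 1=001 4=100.
Group the bits into nibbles: 0110 1011 0100 1100 → 6b4c.

0x6b4c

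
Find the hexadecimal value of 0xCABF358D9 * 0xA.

Multiply each base-16 digit by 10, carrying:
  9×10 = 90 → write A carry 5
  D×10+5 = 135 → write 7 carry 8
  8×10+8 = 88 → write 8 carry 5
  5×10+5 = 55 → write 7 carry 3
  3×10+3 = 33 → write 1 carry 2
  F×10+2 = 152 → write 8 carry 9
  B×10+9 = 119 → write 7 carry 7
  A×10+7 = 107 → write B carry 6
  C×10+6 = 126 → write E carry 7
  remaining carry: 7

0x7EB781787A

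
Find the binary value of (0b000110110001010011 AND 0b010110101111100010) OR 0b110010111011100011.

0b110110111011100011

0b000110110001010011 AND 0b010110101111100010 = 0b000110100001000010.
Then OR with 0b110010111011100011.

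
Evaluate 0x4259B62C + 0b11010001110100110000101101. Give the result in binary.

0b1000101101000010000001001011001

0x4259B62C = 0b1000010010110011011011000101100 in binary.
Add column by column in base 2, right to left:
  0+1 = 1
  0+0 = 0
  1+1 = 0 carry 1
  1+1+1 = 1 carry 1
  0+0+1 = 1
  1+1 = 0 carry 1
  0+0+1 = 1
  0+0 = 0
  0+0 = 0
  1+0 = 1
  1+1 = 0 carry 1
  0+1+1 = 0 carry 1
  1+0+1 = 0 carry 1
  1+0+1 = 0 carry 1
  0+1+1 = 0 carry 1
  1+0+1 = 0 carry 1
  1+1+1 = 1 carry 1
  0+1+1 = 0 carry 1
  0+1+1 = 0 carry 1
  1+0+1 = 0 carry 1
  1+0+1 = 0 carry 1
  0+0+1 = 1
  1+1 = 0 carry 1
  0+0+1 = 1
  0+1 = 1
  1+1 = 0 carry 1
  0+0+1 = 1
  0+0 = 0
  0+0 = 0
  0+0 = 0
  1+0 = 1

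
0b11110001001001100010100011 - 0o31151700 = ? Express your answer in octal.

0o327742343

0b11110001001001100010100011 = 0o361114243 in octal.
Subtract column by column in base 8:
  3-0 → 3
  4-0 → 4
  2-7 → 3 (borrow)
  4-1-1 → 2
  1-5 → 4 (borrow)
  1-1-1 → 7 (borrow)
  1-1-1 → 7 (borrow)
  6-3-1 → 2
  3-0 → 3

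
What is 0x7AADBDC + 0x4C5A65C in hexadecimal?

0xC708238

Add column by column in base 16, right to left:
  C+C = 8 carry 1
  D+5+1 = 3 carry 1
  B+6+1 = 2 carry 1
  D+A+1 = 8 carry 1
  A+5+1 = 0 carry 1
  A+C+1 = 7 carry 1
  7+4+1 = C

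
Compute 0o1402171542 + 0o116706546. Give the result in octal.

0o1521100310

Add column by column in base 8, right to left:
  2+6 = 0 carry 1
  4+4+1 = 1 carry 1
  5+5+1 = 3 carry 1
  1+6+1 = 0 carry 1
  7+0+1 = 0 carry 1
  1+7+1 = 1 carry 1
  2+6+1 = 1 carry 1
  0+1+1 = 2
  4+1 = 5
  1+0 = 1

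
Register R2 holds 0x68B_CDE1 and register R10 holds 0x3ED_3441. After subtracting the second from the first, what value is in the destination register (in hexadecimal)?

0x29E99A0

Subtract column by column in base 16:
  1-1 → 0
  E-4 → A
  D-4 → 9
  C-3 → 9
  B-D → E (borrow)
  8-E-1 → 9 (borrow)
  6-3-1 → 2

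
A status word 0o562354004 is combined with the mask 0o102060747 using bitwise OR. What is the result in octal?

OR each oct digit independently (no carries):
  5|1=5, 6|0=6, 2|2=2, 3|0=3, 5|6=7, 4|0=4, 0|7=7, 0|4=4, 4|7=7

0o562374747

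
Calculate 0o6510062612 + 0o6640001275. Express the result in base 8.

Add column by column in base 8, right to left:
  2+5 = 7
  1+7 = 0 carry 1
  6+2+1 = 1 carry 1
  2+1+1 = 4
  6+0 = 6
  0+0 = 0
  0+0 = 0
  1+4 = 5
  5+6 = 3 carry 1
  6+6+1 = 5 carry 1
  final carry 1

0o15350064107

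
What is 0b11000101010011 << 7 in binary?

Left shift by 7: append 7 zero bits.

0b110001010100110000000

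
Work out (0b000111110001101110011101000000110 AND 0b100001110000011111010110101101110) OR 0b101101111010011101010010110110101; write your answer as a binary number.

0b000111110001101110011101000000110 AND 0b100001110000011111010110101101110 = 0b000001110000001110010100000000110.
Then OR with 0b101101111010011101010010110110101.

0b101101111010011111010110110110111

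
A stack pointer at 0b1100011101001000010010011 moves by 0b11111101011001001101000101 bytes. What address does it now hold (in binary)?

Add column by column in base 2, right to left:
  1+1 = 0 carry 1
  1+0+1 = 0 carry 1
  0+1+1 = 0 carry 1
  0+0+1 = 1
  1+0 = 1
  0+0 = 0
  0+1 = 1
  1+0 = 1
  0+1 = 1
  0+1 = 1
  0+0 = 0
  0+0 = 0
  1+1 = 0 carry 1
  0+0+1 = 1
  0+0 = 0
  1+1 = 0 carry 1
  0+1+1 = 0 carry 1
  1+0+1 = 0 carry 1
  1+1+1 = 1 carry 1
  1+0+1 = 0 carry 1
  0+1+1 = 0 carry 1
  0+1+1 = 0 carry 1
  0+1+1 = 0 carry 1
  1+1+1 = 1 carry 1
  1+1+1 = 1 carry 1
  0+1+1 = 0 carry 1
  final carry 1

0b101100001000010001111011000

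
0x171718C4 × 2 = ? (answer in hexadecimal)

0x2E2E3188

Multiply each base-16 digit by 2, carrying:
  4×2 = 8 → write 8
  C×2 = 24 → write 8 carry 1
  8×2+1 = 17 → write 1 carry 1
  1×2+1 = 3 → write 3
  7×2 = 14 → write E
  1×2 = 2 → write 2
  7×2 = 14 → write E
  1×2 = 2 → write 2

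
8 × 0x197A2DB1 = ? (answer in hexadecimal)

0xCBD16D88

Multiply each base-16 digit by 8, carrying:
  1×8 = 8 → write 8
  B×8 = 88 → write 8 carry 5
  D×8+5 = 109 → write D carry 6
  2×8+6 = 22 → write 6 carry 1
  A×8+1 = 81 → write 1 carry 5
  7×8+5 = 61 → write D carry 3
  9×8+3 = 75 → write B carry 4
  1×8+4 = 12 → write C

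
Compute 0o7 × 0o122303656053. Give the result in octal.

Multiply each base-8 digit by 7, carrying:
  3×7 = 21 → write 5 carry 2
  5×7+2 = 37 → write 5 carry 4
  0×7+4 = 4 → write 4
  6×7 = 42 → write 2 carry 5
  5×7+5 = 40 → write 0 carry 5
  6×7+5 = 47 → write 7 carry 5
  3×7+5 = 26 → write 2 carry 3
  0×7+3 = 3 → write 3
  3×7 = 21 → write 5 carry 2
  2×7+2 = 16 → write 0 carry 2
  2×7+2 = 16 → write 0 carry 2
  1×7+2 = 9 → write 1 carry 1
  remaining carry: 1

0o1100532702455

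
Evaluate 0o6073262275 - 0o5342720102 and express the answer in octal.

Subtract column by column in base 8:
  5-2 → 3
  7-0 → 7
  2-1 → 1
  2-0 → 2
  6-2 → 4
  2-7 → 3 (borrow)
  3-2-1 → 0
  7-4 → 3
  0-3 → 5 (borrow)
  6-5-1 → 0

0o530342173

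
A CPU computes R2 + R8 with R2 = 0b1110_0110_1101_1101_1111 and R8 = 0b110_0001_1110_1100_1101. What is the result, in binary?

Add column by column in base 2, right to left:
  1+1 = 0 carry 1
  1+0+1 = 0 carry 1
  1+1+1 = 1 carry 1
  1+1+1 = 1 carry 1
  1+0+1 = 0 carry 1
  0+0+1 = 1
  1+1 = 0 carry 1
  1+1+1 = 1 carry 1
  1+0+1 = 0 carry 1
  0+1+1 = 0 carry 1
  1+1+1 = 1 carry 1
  1+1+1 = 1 carry 1
  0+1+1 = 0 carry 1
  1+0+1 = 0 carry 1
  1+0+1 = 0 carry 1
  0+0+1 = 1
  0+0 = 0
  1+1 = 0 carry 1
  1+1+1 = 1 carry 1
  1+0+1 = 0 carry 1
  final carry 1

0b101001000110010101100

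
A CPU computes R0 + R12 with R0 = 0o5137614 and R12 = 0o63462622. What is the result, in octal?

0o70622436

Add column by column in base 8, right to left:
  4+2 = 6
  1+2 = 3
  6+6 = 4 carry 1
  7+2+1 = 2 carry 1
  3+6+1 = 2 carry 1
  1+4+1 = 6
  5+3 = 0 carry 1
  0+6+1 = 7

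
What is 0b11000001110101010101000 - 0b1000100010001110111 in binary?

0b10111001010011000110001

Subtract column by column in base 2:
  0-1 → 1 (borrow)
  0-1-1 → 0 (borrow)
  0-1-1 → 0 (borrow)
  1-0-1 → 0
  0-1 → 1 (borrow)
  1-1-1 → 1 (borrow)
  0-1-1 → 0 (borrow)
  1-0-1 → 0
  0-0 → 0
  1-0 → 1
  0-1 → 1 (borrow)
  1-0-1 → 0
  0-0 → 0
  1-0 → 1
  1-1 → 0
  1-0 → 1
  0-0 → 0
  0-0 → 0
  0-1 → 1 (borrow)
  0-0-1 → 1 (borrow)
  0-0-1 → 1 (borrow)
  1-0-1 → 0
  1-0 → 1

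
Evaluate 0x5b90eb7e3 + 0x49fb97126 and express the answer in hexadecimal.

Add column by column in base 16, right to left:
  3+6 = 9
  e+2 = 0 carry 1
  7+1+1 = 9
  b+7 = 2 carry 1
  e+9+1 = 8 carry 1
  0+b+1 = c
  9+f = 8 carry 1
  b+9+1 = 5 carry 1
  5+4+1 = a

0xa58c82909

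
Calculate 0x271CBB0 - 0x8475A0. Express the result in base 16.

0x1ED5610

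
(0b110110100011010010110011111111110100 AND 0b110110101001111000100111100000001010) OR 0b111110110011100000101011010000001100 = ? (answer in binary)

0b111110110011110000101011110000001100

0b110110100011010010110011111111110100 AND 0b110110101001111000100111100000001010 = 0b110110100001010000100011100000000000.
Then OR with 0b111110110011100000101011010000001100.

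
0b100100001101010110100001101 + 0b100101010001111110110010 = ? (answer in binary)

0b101000110111100110010111111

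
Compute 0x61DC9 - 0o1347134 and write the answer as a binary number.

0x61DC9 = 0b1100001110111001001 in binary.
0o1347134 = 0b1011100111001011100 in binary.
Subtract column by column in base 2:
  1-0 → 1
  0-0 → 0
  0-1 → 1 (borrow)
  1-1-1 → 1 (borrow)
  0-1-1 → 0 (borrow)
  0-0-1 → 1 (borrow)
  1-1-1 → 1 (borrow)
  1-0-1 → 0
  1-0 → 1
  0-1 → 1 (borrow)
  1-1-1 → 1 (borrow)
  1-1-1 → 1 (borrow)
  1-0-1 → 0
  0-0 → 0
  0-1 → 1 (borrow)
  0-1-1 → 0 (borrow)
  0-1-1 → 0 (borrow)
  1-0-1 → 0
  1-1 → 0

0b100111101101101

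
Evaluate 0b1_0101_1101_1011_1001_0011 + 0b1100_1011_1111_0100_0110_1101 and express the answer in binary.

0b111000011101000000000000

Add column by column in base 2, right to left:
  1+1 = 0 carry 1
  1+0+1 = 0 carry 1
  0+1+1 = 0 carry 1
  0+1+1 = 0 carry 1
  1+0+1 = 0 carry 1
  0+1+1 = 0 carry 1
  0+1+1 = 0 carry 1
  1+0+1 = 0 carry 1
  1+0+1 = 0 carry 1
  1+0+1 = 0 carry 1
  0+1+1 = 0 carry 1
  1+0+1 = 0 carry 1
  1+1+1 = 1 carry 1
  0+1+1 = 0 carry 1
  1+1+1 = 1 carry 1
  1+1+1 = 1 carry 1
  1+1+1 = 1 carry 1
  0+1+1 = 0 carry 1
  1+0+1 = 0 carry 1
  0+1+1 = 0 carry 1
  1+0+1 = 0 carry 1
  0+0+1 = 1
  0+1 = 1
  0+1 = 1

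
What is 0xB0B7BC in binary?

Expand each hex digit to 4 bits: B=1011 0=0000 B=1011 7=0111 B=1011 C=1100.

0b101100001011011110111100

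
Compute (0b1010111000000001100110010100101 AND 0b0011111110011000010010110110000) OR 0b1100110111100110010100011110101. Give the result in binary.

0b1010111000000001100110010100101 AND 0b0011111110011000010010110110000 = 0b0010111000000000000010010100000.
Then OR with 0b1100110111100110010100011110101.

0b1110111111100110010110011110101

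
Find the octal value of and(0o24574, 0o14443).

0o04440

AND each oct digit independently (no carries):
  2&1=0, 4&4=4, 5&4=4, 7&4=4, 4&3=0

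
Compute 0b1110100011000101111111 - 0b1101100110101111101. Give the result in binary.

0b1100110110010000000010

Subtract column by column in base 2:
  1-1 → 0
  1-0 → 1
  1-1 → 0
  1-1 → 0
  1-1 → 0
  1-1 → 0
  1-1 → 0
  0-0 → 0
  1-1 → 0
  0-0 → 0
  0-1 → 1 (borrow)
  0-1-1 → 0 (borrow)
  1-0-1 → 0
  1-0 → 1
  0-1 → 1 (borrow)
  0-1-1 → 0 (borrow)
  0-0-1 → 1 (borrow)
  1-1-1 → 1 (borrow)
  0-1-1 → 0 (borrow)
  1-0-1 → 0
  1-0 → 1
  1-0 → 1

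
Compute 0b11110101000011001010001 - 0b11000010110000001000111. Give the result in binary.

Subtract column by column in base 2:
  1-1 → 0
  0-1 → 1 (borrow)
  0-1-1 → 0 (borrow)
  0-0-1 → 1 (borrow)
  1-0-1 → 0
  0-0 → 0
  1-1 → 0
  0-0 → 0
  0-0 → 0
  1-0 → 1
  1-0 → 1
  0-0 → 0
  0-0 → 0
  0-1 → 1 (borrow)
  0-1-1 → 0 (borrow)
  1-0-1 → 0
  0-1 → 1 (borrow)
  1-0-1 → 0
  0-0 → 0
  1-0 → 1
  1-0 → 1
  1-1 → 0
  1-1 → 0

0b110010010011000001010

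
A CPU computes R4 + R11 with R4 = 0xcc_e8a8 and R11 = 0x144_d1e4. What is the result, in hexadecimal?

Add column by column in base 16, right to left:
  8+4 = c
  a+e = 8 carry 1
  8+1+1 = a
  e+d = b carry 1
  c+4+1 = 1 carry 1
  c+4+1 = 1 carry 1
  0+1+1 = 2

0x211ba8c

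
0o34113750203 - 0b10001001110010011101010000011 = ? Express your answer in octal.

0o31775513000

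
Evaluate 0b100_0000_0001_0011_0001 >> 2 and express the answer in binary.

Right shift by 2: drop the 2 least-significant bits.

0b10000000001001100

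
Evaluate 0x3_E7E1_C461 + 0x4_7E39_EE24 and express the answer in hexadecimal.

0x8661BB285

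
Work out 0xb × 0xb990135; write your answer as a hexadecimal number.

0x7f930d47

Multiply each base-16 digit by 11, carrying:
  5×11 = 55 → write 7 carry 3
  3×11+3 = 36 → write 4 carry 2
  1×11+2 = 13 → write d
  0×11 = 0 → write 0
  9×11 = 99 → write 3 carry 6
  9×11+6 = 105 → write 9 carry 6
  b×11+6 = 127 → write f carry 7
  remaining carry: 7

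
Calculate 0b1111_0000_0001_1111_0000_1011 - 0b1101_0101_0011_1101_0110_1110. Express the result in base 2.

0b110101110000110011101

Subtract column by column in base 2:
  1-0 → 1
  1-1 → 0
  0-1 → 1 (borrow)
  1-1-1 → 1 (borrow)
  0-0-1 → 1 (borrow)
  0-1-1 → 0 (borrow)
  0-1-1 → 0 (borrow)
  0-0-1 → 1 (borrow)
  1-1-1 → 1 (borrow)
  1-0-1 → 0
  1-1 → 0
  1-1 → 0
  1-1 → 0
  0-1 → 1 (borrow)
  0-0-1 → 1 (borrow)
  0-0-1 → 1 (borrow)
  0-1-1 → 0 (borrow)
  0-0-1 → 1 (borrow)
  0-1-1 → 0 (borrow)
  0-0-1 → 1 (borrow)
  1-1-1 → 1 (borrow)
  1-0-1 → 0
  1-1 → 0
  1-1 → 0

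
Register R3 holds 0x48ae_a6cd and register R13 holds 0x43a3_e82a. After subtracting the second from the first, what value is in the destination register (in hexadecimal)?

Subtract column by column in base 16:
  d-a → 3
  c-2 → a
  6-8 → e (borrow)
  a-e-1 → b (borrow)
  e-3-1 → a
  a-a → 0
  8-3 → 5
  4-4 → 0

0x50abea3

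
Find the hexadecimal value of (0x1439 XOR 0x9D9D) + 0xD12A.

0x15ACE

First 0x1439 XOR 0x9D9D = 0x89A4.
Add column by column in base 16, right to left:
  4+A = E
  A+2 = C
  9+1 = A
  8+D = 5 carry 1
  final carry 1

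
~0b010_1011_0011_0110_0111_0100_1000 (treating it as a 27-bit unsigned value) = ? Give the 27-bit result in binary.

Invert each bit: 010101100110110011101001000 → 101010011001001100010110111.

0b101010011001001100010110111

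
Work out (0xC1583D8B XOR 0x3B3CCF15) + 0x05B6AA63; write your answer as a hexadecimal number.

0x1001B9D01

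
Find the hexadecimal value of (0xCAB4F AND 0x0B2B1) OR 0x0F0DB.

0xCAB4F AND 0x0B2B1 = 0x0A201.
Then OR with 0x0F0DB.

0xF2DB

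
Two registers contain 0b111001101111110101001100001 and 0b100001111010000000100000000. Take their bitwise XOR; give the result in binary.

XOR bit by bit (1 where the bits differ):
  111001101111110101001100001
^ 100001111010000000100000000
= 011000010101110101101100001

0b011000010101110101101100001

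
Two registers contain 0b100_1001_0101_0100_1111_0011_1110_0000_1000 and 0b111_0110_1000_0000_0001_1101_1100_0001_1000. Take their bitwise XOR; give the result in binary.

0b01111111101010011101110001000010000

XOR bit by bit (1 where the bits differ):
  10010010101010011110011111000001000
^ 11101101000000000011101110000011000
= 01111111101010011101110001000010000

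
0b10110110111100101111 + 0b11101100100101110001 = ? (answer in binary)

0b110100011100010100000

Add column by column in base 2, right to left:
  1+1 = 0 carry 1
  1+0+1 = 0 carry 1
  1+0+1 = 0 carry 1
  1+0+1 = 0 carry 1
  0+1+1 = 0 carry 1
  1+1+1 = 1 carry 1
  0+1+1 = 0 carry 1
  0+0+1 = 1
  1+1 = 0 carry 1
  1+0+1 = 0 carry 1
  1+0+1 = 0 carry 1
  1+1+1 = 1 carry 1
  0+0+1 = 1
  1+0 = 1
  1+1 = 0 carry 1
  0+1+1 = 0 carry 1
  1+0+1 = 0 carry 1
  1+1+1 = 1 carry 1
  0+1+1 = 0 carry 1
  1+1+1 = 1 carry 1
  final carry 1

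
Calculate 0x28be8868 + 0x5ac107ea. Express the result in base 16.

0x837f9052

Add column by column in base 16, right to left:
  8+a = 2 carry 1
  6+e+1 = 5 carry 1
  8+7+1 = 0 carry 1
  8+0+1 = 9
  e+1 = f
  b+c = 7 carry 1
  8+a+1 = 3 carry 1
  2+5+1 = 8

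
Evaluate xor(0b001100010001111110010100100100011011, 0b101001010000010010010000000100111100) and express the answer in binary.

XOR bit by bit (1 where the bits differ):
  001100010001111110010100100100011011
^ 101001010000010010010000000100111100
= 100101000001101100000100100000100111

0b100101000001101100000100100000100111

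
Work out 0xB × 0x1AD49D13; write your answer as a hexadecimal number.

Multiply each base-16 digit by 11, carrying:
  3×11 = 33 → write 1 carry 2
  1×11+2 = 13 → write D
  D×11 = 143 → write F carry 8
  9×11+8 = 107 → write B carry 6
  4×11+6 = 50 → write 2 carry 3
  D×11+3 = 146 → write 2 carry 9
  A×11+9 = 119 → write 7 carry 7
  1×11+7 = 18 → write 2 carry 1
  remaining carry: 1

0x12722BFD1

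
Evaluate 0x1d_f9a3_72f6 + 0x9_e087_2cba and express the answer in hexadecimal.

0x27da2a9fb0

Add column by column in base 16, right to left:
  6+a = 0 carry 1
  f+b+1 = b carry 1
  2+c+1 = f
  7+2 = 9
  3+7 = a
  a+8 = 2 carry 1
  9+0+1 = a
  f+e = d carry 1
  d+9+1 = 7 carry 1
  1+0+1 = 2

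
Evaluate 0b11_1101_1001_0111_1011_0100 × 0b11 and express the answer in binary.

Multiply each base-2 digit by 3, carrying:
  0×3 = 0 → write 0
  0×3 = 0 → write 0
  1×3 = 3 → write 1 carry 1
  0×3+1 = 1 → write 1
  1×3 = 3 → write 1 carry 1
  1×3+1 = 4 → write 0 carry 2
  0×3+2 = 2 → write 0 carry 1
  1×3+1 = 4 → write 0 carry 2
  1×3+2 = 5 → write 1 carry 2
  1×3+2 = 5 → write 1 carry 2
  1×3+2 = 5 → write 1 carry 2
  0×3+2 = 2 → write 0 carry 1
  1×3+1 = 4 → write 0 carry 2
  0×3+2 = 2 → write 0 carry 1
  0×3+1 = 1 → write 1
  1×3 = 3 → write 1 carry 1
  1×3+1 = 4 → write 0 carry 2
  0×3+2 = 2 → write 0 carry 1
  1×3+1 = 4 → write 0 carry 2
  1×3+2 = 5 → write 1 carry 2
  1×3+2 = 5 → write 1 carry 2
  1×3+2 = 5 → write 1 carry 2
  remaining carry: 10

0b101110001100011100011100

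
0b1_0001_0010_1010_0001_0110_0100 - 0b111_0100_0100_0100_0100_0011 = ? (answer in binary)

Subtract column by column in base 2:
  0-1 → 1 (borrow)
  0-1-1 → 0 (borrow)
  1-0-1 → 0
  0-0 → 0
  0-0 → 0
  1-0 → 1
  1-1 → 0
  0-0 → 0
  1-0 → 1
  0-0 → 0
  0-1 → 1 (borrow)
  0-0-1 → 1 (borrow)
  0-0-1 → 1 (borrow)
  1-0-1 → 0
  0-1 → 1 (borrow)
  1-0-1 → 0
  0-0 → 0
  1-0 → 1
  0-1 → 1 (borrow)
  0-0-1 → 1 (borrow)
  1-1-1 → 1 (borrow)
  0-1-1 → 0 (borrow)
  0-1-1 → 0 (borrow)
  0-0-1 → 1 (borrow)
  1-0-1 → 0

0b100111100101110100100001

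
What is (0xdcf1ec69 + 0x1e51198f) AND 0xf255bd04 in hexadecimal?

0xf2410500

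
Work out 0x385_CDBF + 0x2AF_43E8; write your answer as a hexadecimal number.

0x63511A7

Add column by column in base 16, right to left:
  F+8 = 7 carry 1
  B+E+1 = A carry 1
  D+3+1 = 1 carry 1
  C+4+1 = 1 carry 1
  5+F+1 = 5 carry 1
  8+A+1 = 3 carry 1
  3+2+1 = 6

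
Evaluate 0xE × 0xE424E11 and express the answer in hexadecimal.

0xC7A044EE

Multiply each base-16 digit by 14, carrying:
  1×14 = 14 → write E
  1×14 = 14 → write E
  E×14 = 196 → write 4 carry 12
  4×14+12 = 68 → write 4 carry 4
  2×14+4 = 32 → write 0 carry 2
  4×14+2 = 58 → write A carry 3
  E×14+3 = 199 → write 7 carry 12
  remaining carry: C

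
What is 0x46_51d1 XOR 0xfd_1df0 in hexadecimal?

0xbb4c21

XOR each hex digit independently (no carries):
  4^f=b, 6^d=b, 5^1=4, 1^d=c, d^f=2, 1^0=1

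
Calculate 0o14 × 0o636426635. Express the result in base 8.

0o11556421534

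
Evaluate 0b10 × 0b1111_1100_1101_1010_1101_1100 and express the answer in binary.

0b1111110011011010110111000

Multiply each base-2 digit by 2, carrying:
  0×2 = 0 → write 0
  0×2 = 0 → write 0
  1×2 = 2 → write 0 carry 1
  1×2+1 = 3 → write 1 carry 1
  1×2+1 = 3 → write 1 carry 1
  0×2+1 = 1 → write 1
  1×2 = 2 → write 0 carry 1
  1×2+1 = 3 → write 1 carry 1
  0×2+1 = 1 → write 1
  1×2 = 2 → write 0 carry 1
  0×2+1 = 1 → write 1
  1×2 = 2 → write 0 carry 1
  1×2+1 = 3 → write 1 carry 1
  0×2+1 = 1 → write 1
  1×2 = 2 → write 0 carry 1
  1×2+1 = 3 → write 1 carry 1
  0×2+1 = 1 → write 1
  0×2 = 0 → write 0
  1×2 = 2 → write 0 carry 1
  1×2+1 = 3 → write 1 carry 1
  1×2+1 = 3 → write 1 carry 1
  1×2+1 = 3 → write 1 carry 1
  1×2+1 = 3 → write 1 carry 1
  1×2+1 = 3 → write 1 carry 1
  remaining carry: 1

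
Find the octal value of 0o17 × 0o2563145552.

0o50677765466

Multiply each base-8 digit by 15, carrying:
  2×15 = 30 → write 6 carry 3
  5×15+3 = 78 → write 6 carry 9
  5×15+9 = 84 → write 4 carry 10
  5×15+10 = 85 → write 5 carry 10
  4×15+10 = 70 → write 6 carry 8
  1×15+8 = 23 → write 7 carry 2
  3×15+2 = 47 → write 7 carry 5
  6×15+5 = 95 → write 7 carry 11
  5×15+11 = 86 → write 6 carry 10
  2×15+10 = 40 → write 0 carry 5
  remaining carry: 5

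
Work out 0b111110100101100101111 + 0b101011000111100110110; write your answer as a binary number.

0b1101001101101001100101

Add column by column in base 2, right to left:
  1+0 = 1
  1+1 = 0 carry 1
  1+1+1 = 1 carry 1
  1+0+1 = 0 carry 1
  0+1+1 = 0 carry 1
  1+1+1 = 1 carry 1
  0+0+1 = 1
  0+0 = 0
  1+1 = 0 carry 1
  1+1+1 = 1 carry 1
  0+1+1 = 0 carry 1
  1+1+1 = 1 carry 1
  0+0+1 = 1
  0+0 = 0
  1+0 = 1
  0+1 = 1
  1+1 = 0 carry 1
  1+0+1 = 0 carry 1
  1+1+1 = 1 carry 1
  1+0+1 = 0 carry 1
  1+1+1 = 1 carry 1
  final carry 1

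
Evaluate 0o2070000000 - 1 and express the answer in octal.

0o2067777777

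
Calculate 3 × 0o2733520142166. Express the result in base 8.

Multiply each base-8 digit by 3, carrying:
  6×3 = 18 → write 2 carry 2
  6×3+2 = 20 → write 4 carry 2
  1×3+2 = 5 → write 5
  2×3 = 6 → write 6
  4×3 = 12 → write 4 carry 1
  1×3+1 = 4 → write 4
  0×3 = 0 → write 0
  2×3 = 6 → write 6
  5×3 = 15 → write 7 carry 1
  3×3+1 = 10 → write 2 carry 1
  3×3+1 = 10 → write 2 carry 1
  7×3+1 = 22 → write 6 carry 2
  2×3+2 = 8 → write 0 carry 1
  remaining carry: 1

0o10622760446542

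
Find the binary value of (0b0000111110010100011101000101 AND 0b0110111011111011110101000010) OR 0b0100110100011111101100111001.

0b100111110011111111101111001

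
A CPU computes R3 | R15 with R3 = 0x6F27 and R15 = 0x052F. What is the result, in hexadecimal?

0x6F2F

OR each hex digit independently (no carries):
  6|0=6, F|5=F, 2|2=2, 7|F=F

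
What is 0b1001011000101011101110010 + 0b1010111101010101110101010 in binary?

Add column by column in base 2, right to left:
  0+0 = 0
  1+1 = 0 carry 1
  0+0+1 = 1
  0+1 = 1
  1+0 = 1
  1+1 = 0 carry 1
  1+0+1 = 0 carry 1
  0+1+1 = 0 carry 1
  1+1+1 = 1 carry 1
  1+1+1 = 1 carry 1
  1+0+1 = 0 carry 1
  0+1+1 = 0 carry 1
  1+0+1 = 0 carry 1
  0+1+1 = 0 carry 1
  1+0+1 = 0 carry 1
  0+1+1 = 0 carry 1
  0+0+1 = 1
  0+1 = 1
  1+1 = 0 carry 1
  1+1+1 = 1 carry 1
  0+1+1 = 0 carry 1
  1+0+1 = 0 carry 1
  0+1+1 = 0 carry 1
  0+0+1 = 1
  1+1 = 0 carry 1
  final carry 1

0b10100010110000001100011100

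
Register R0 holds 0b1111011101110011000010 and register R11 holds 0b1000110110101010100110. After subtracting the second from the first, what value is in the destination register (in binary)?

Subtract column by column in base 2:
  0-0 → 0
  1-1 → 0
  0-1 → 1 (borrow)
  0-0-1 → 1 (borrow)
  0-0-1 → 1 (borrow)
  0-1-1 → 0 (borrow)
  1-0-1 → 0
  1-1 → 0
  0-0 → 0
  0-1 → 1 (borrow)
  1-0-1 → 0
  1-1 → 0
  1-0 → 1
  0-1 → 1 (borrow)
  1-1-1 → 1 (borrow)
  1-0-1 → 0
  1-1 → 0
  0-1 → 1 (borrow)
  1-0-1 → 0
  1-0 → 1
  1-0 → 1
  1-1 → 0

0b110100111001000011100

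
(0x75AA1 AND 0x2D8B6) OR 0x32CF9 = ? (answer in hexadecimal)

0x37CF9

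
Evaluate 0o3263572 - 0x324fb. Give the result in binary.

0o3263572 = 0b11010110011101111010 in binary.
0x324fb = 0b110010010011111011 in binary.
Subtract column by column in base 2:
  0-1 → 1 (borrow)
  1-1-1 → 1 (borrow)
  0-0-1 → 1 (borrow)
  1-1-1 → 1 (borrow)
  1-1-1 → 1 (borrow)
  1-1-1 → 1 (borrow)
  1-1-1 → 1 (borrow)
  0-1-1 → 0 (borrow)
  1-0-1 → 0
  1-0 → 1
  1-1 → 0
  0-0 → 0
  0-0 → 0
  1-1 → 0
  1-0 → 1
  0-0 → 0
  1-1 → 0
  0-1 → 1 (borrow)
  1-0-1 → 0
  1-0 → 1

0b10100100001001111111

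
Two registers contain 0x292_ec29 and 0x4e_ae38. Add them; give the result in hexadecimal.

Add column by column in base 16, right to left:
  9+8 = 1 carry 1
  2+3+1 = 6
  c+e = a carry 1
  e+a+1 = 9 carry 1
  2+e+1 = 1 carry 1
  9+4+1 = e
  2+0 = 2

0x2e19a61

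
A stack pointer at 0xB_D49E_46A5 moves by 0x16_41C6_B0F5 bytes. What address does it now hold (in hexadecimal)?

Add column by column in base 16, right to left:
  5+5 = A
  A+F = 9 carry 1
  6+0+1 = 7
  4+B = F
  E+6 = 4 carry 1
  9+C+1 = 6 carry 1
  4+1+1 = 6
  D+4 = 1 carry 1
  B+6+1 = 2 carry 1
  0+1+1 = 2

0x221664F79A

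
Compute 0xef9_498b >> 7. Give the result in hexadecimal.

0x1df293

7 bits is not a whole number of base-16 digits; in binary: 1110111110010100100110001011 >> 7 = 111011111001010010011.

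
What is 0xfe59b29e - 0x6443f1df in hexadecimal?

0x9a15c0bf

Subtract column by column in base 16:
  e-f → f (borrow)
  9-d-1 → b (borrow)
  2-1-1 → 0
  b-f → c (borrow)
  9-3-1 → 5
  5-4 → 1
  e-4 → a
  f-6 → 9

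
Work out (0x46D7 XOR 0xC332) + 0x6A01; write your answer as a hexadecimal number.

0xEFE6

First 0x46D7 XOR 0xC332 = 0x85E5.
Add column by column in base 16, right to left:
  5+1 = 6
  E+0 = E
  5+A = F
  8+6 = E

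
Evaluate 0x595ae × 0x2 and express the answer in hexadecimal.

Multiply each base-16 digit by 2, carrying:
  e×2 = 28 → write c carry 1
  a×2+1 = 21 → write 5 carry 1
  5×2+1 = 11 → write b
  9×2 = 18 → write 2 carry 1
  5×2+1 = 11 → write b

0xb2b5c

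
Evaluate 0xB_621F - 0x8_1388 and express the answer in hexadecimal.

Subtract column by column in base 16:
  F-8 → 7
  1-8 → 9 (borrow)
  2-3-1 → E (borrow)
  6-1-1 → 4
  B-8 → 3

0x34E97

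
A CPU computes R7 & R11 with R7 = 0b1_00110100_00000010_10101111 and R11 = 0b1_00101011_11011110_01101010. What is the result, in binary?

0b1001000000000001000101010

AND bit by bit (1 only where both bits are 1):
  1001101000000001010101111
& 1001010111101111001101010
= 1001000000000001000101010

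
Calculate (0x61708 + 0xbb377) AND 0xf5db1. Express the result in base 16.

0x14831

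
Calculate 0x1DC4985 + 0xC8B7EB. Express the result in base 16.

0x2A50170

Add column by column in base 16, right to left:
  5+B = 0 carry 1
  8+E+1 = 7 carry 1
  9+7+1 = 1 carry 1
  4+B+1 = 0 carry 1
  C+8+1 = 5 carry 1
  D+C+1 = A carry 1
  1+0+1 = 2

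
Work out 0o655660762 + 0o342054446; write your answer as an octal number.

Add column by column in base 8, right to left:
  2+6 = 0 carry 1
  6+4+1 = 3 carry 1
  7+4+1 = 4 carry 1
  0+4+1 = 5
  6+5 = 3 carry 1
  6+0+1 = 7
  5+2 = 7
  5+4 = 1 carry 1
  6+3+1 = 2 carry 1
  final carry 1

0o1217735430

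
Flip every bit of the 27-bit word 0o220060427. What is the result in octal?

Each oct digit d becomes 7−d:
  2→5, 2→5, 0→7, 0→7, 6→1, 0→7, 4→3, 2→5, 7→0

0o557717350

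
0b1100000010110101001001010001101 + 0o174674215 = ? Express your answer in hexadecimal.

0x624E0B1A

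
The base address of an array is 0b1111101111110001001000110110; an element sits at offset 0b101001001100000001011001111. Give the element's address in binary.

0b10100111001010001010100000101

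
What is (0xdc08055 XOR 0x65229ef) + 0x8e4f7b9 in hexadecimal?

First 0xdc08055 XOR 0x65229ef = 0xb92a9ba.
Add column by column in base 16, right to left:
  a+9 = 3 carry 1
  b+b+1 = 7 carry 1
  9+7+1 = 1 carry 1
  a+f+1 = a carry 1
  2+4+1 = 7
  9+e = 7 carry 1
  b+8+1 = 4 carry 1
  final carry 1

0x1477a173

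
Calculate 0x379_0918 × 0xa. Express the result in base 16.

Multiply each base-16 digit by 10, carrying:
  8×10 = 80 → write 0 carry 5
  1×10+5 = 15 → write f
  9×10 = 90 → write a carry 5
  0×10+5 = 5 → write 5
  9×10 = 90 → write a carry 5
  7×10+5 = 75 → write b carry 4
  3×10+4 = 34 → write 2 carry 2
  remaining carry: 2

0x22ba5af0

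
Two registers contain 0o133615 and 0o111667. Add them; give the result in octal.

0o245504

Add column by column in base 8, right to left:
  5+7 = 4 carry 1
  1+6+1 = 0 carry 1
  6+6+1 = 5 carry 1
  3+1+1 = 5
  3+1 = 4
  1+1 = 2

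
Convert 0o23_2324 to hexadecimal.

Each octal digit is 3 bits: 2=010 3=011 2=010 3=011 2=010 4=100.
Group the bits into nibbles: 0001 0011 0100 1101 0100 → 134d4.

0x134d4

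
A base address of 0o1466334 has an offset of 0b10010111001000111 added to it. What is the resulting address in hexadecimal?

0x79B23

0o1466334 = 0x66CDC in hexadecimal.
0b10010111001000111 = 0x12E47 in hexadecimal.
Add column by column in base 16, right to left:
  C+7 = 3 carry 1
  D+4+1 = 2 carry 1
  C+E+1 = B carry 1
  6+2+1 = 9
  6+1 = 7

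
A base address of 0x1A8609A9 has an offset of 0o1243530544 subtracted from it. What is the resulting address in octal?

0x1A8609A9 = 0o3241404651 in octal.
Subtract column by column in base 8:
  1-4 → 5 (borrow)
  5-4-1 → 0
  6-5 → 1
  4-0 → 4
  0-3 → 5 (borrow)
  4-5-1 → 6 (borrow)
  1-3-1 → 5 (borrow)
  4-4-1 → 7 (borrow)
  2-2-1 → 7 (borrow)
  3-1-1 → 1

0o1775654105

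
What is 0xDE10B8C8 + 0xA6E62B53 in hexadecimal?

0x184F6E41B

Add column by column in base 16, right to left:
  8+3 = B
  C+5 = 1 carry 1
  8+B+1 = 4 carry 1
  B+2+1 = E
  0+6 = 6
  1+E = F
  E+6 = 4 carry 1
  D+A+1 = 8 carry 1
  final carry 1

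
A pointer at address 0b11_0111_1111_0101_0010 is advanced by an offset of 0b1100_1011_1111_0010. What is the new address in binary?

Add column by column in base 2, right to left:
  0+0 = 0
  1+1 = 0 carry 1
  0+0+1 = 1
  0+0 = 0
  1+1 = 0 carry 1
  0+1+1 = 0 carry 1
  1+1+1 = 1 carry 1
  0+1+1 = 0 carry 1
  1+1+1 = 1 carry 1
  1+1+1 = 1 carry 1
  1+0+1 = 0 carry 1
  1+1+1 = 1 carry 1
  1+0+1 = 0 carry 1
  1+0+1 = 0 carry 1
  1+1+1 = 1 carry 1
  0+1+1 = 0 carry 1
  1+0+1 = 0 carry 1
  1+0+1 = 0 carry 1
  final carry 1

0b1000100101101000100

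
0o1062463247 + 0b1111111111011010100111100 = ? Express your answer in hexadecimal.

0o1062463247 = 0x8CA66A7 in hexadecimal.
0b1111111111011010100111100 = 0x1FFB53C in hexadecimal.
Add column by column in base 16, right to left:
  7+C = 3 carry 1
  A+3+1 = E
  6+5 = B
  6+B = 1 carry 1
  A+F+1 = A carry 1
  C+F+1 = C carry 1
  8+1+1 = A

0xACA1BE3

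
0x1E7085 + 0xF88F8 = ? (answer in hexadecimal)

0x2DF97D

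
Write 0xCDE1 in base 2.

0b1100110111100001

Expand each hex digit to 4 bits: C=1100 D=1101 E=1110 1=0001.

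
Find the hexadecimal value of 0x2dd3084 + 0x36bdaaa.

0x6490b2e

Add column by column in base 16, right to left:
  4+a = e
  8+a = 2 carry 1
  0+a+1 = b
  3+d = 0 carry 1
  d+b+1 = 9 carry 1
  d+6+1 = 4 carry 1
  2+3+1 = 6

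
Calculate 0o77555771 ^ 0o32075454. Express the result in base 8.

0o45520325

XOR each oct digit independently (no carries):
  7^3=4, 7^2=5, 5^0=5, 5^7=2, 5^5=0, 7^4=3, 7^5=2, 1^4=5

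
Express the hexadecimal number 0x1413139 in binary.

Expand each hex digit to 4 bits: 1=0001 4=0100 1=0001 3=0011 1=0001 3=0011 9=1001.

0b1010000010011000100111001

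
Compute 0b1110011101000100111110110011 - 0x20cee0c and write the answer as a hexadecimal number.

0b1110011101000100111110110011 = 0xe744fb3 in hexadecimal.
Subtract column by column in base 16:
  3-c → 7 (borrow)
  b-0-1 → a
  f-e → 1
  4-e → 6 (borrow)
  4-c-1 → 7 (borrow)
  7-0-1 → 6
  e-2 → c

0xc6761a7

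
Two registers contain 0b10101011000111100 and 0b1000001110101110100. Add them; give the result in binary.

0b1010111001110110000

Add column by column in base 2, right to left:
  0+0 = 0
  0+0 = 0
  1+1 = 0 carry 1
  1+0+1 = 0 carry 1
  1+1+1 = 1 carry 1
  1+1+1 = 1 carry 1
  0+1+1 = 0 carry 1
  0+0+1 = 1
  0+1 = 1
  1+0 = 1
  1+1 = 0 carry 1
  0+1+1 = 0 carry 1
  1+1+1 = 1 carry 1
  0+0+1 = 1
  1+0 = 1
  0+0 = 0
  1+0 = 1
  0+0 = 0
  0+1 = 1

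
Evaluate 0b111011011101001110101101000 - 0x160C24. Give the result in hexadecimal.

0x7589144

0b111011011101001110101101000 = 0x76E9D68 in hexadecimal.
Subtract column by column in base 16:
  8-4 → 4
  6-2 → 4
  D-C → 1
  9-0 → 9
  E-6 → 8
  6-1 → 5
  7-0 → 7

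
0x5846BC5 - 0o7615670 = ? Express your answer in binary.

0b101011001010101000000001101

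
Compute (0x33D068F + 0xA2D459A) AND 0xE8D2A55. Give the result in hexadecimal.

0xC080801

Add column by column in base 16, right to left:
  F+A = 9 carry 1
  8+9+1 = 2 carry 1
  6+5+1 = C
  0+4 = 4
  D+D = A carry 1
  3+2+1 = 6
  3+A = D
Sum = 0xD6A4C29; now AND with 0xE8D2A55:
  D&E=C, 6&8=0, A&D=8, 4&2=0, C&A=8, 2&5=0, 9&5=1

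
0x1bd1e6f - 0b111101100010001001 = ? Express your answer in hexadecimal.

0b111101100010001001 = 0x3d889 in hexadecimal.
Subtract column by column in base 16:
  f-9 → 6
  6-8 → e (borrow)
  e-8-1 → 5
  1-d → 4 (borrow)
  d-3-1 → 9
  b-0 → b
  1-0 → 1

0x1b945e6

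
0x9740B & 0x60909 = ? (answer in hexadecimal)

AND each hex digit independently (no carries):
  9&6=0, 7&0=0, 4&9=0, 0&0=0, B&9=9

0x00009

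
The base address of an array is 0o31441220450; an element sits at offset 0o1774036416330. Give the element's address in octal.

0o2025477637000

Add column by column in base 8, right to left:
  0+0 = 0
  5+3 = 0 carry 1
  4+3+1 = 0 carry 1
  0+6+1 = 7
  2+1 = 3
  2+4 = 6
  1+6 = 7
  4+3 = 7
  4+0 = 4
  1+4 = 5
  3+7 = 2 carry 1
  0+7+1 = 0 carry 1
  0+1+1 = 2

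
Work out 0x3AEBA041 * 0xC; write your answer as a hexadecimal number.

0x2C30B830C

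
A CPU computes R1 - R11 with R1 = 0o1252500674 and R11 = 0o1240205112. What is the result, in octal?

0o12273562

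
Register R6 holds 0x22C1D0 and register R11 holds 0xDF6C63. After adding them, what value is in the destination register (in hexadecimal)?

Add column by column in base 16, right to left:
  0+3 = 3
  D+6 = 3 carry 1
  1+C+1 = E
  C+6 = 2 carry 1
  2+F+1 = 2 carry 1
  2+D+1 = 0 carry 1
  final carry 1

0x1022E33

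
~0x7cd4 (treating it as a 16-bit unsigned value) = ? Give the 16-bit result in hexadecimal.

Each hex digit d becomes f−d:
  7→8, c→3, d→2, 4→b

0x832b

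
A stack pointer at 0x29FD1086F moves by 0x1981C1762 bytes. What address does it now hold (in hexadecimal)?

Add column by column in base 16, right to left:
  F+2 = 1 carry 1
  6+6+1 = D
  8+7 = F
  0+1 = 1
  1+C = D
  D+1 = E
  F+8 = 7 carry 1
  9+9+1 = 3 carry 1
  2+1+1 = 4

0x437ED1FD1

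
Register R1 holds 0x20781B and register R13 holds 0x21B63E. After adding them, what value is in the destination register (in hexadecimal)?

Add column by column in base 16, right to left:
  B+E = 9 carry 1
  1+3+1 = 5
  8+6 = E
  7+B = 2 carry 1
  0+1+1 = 2
  2+2 = 4

0x422E59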